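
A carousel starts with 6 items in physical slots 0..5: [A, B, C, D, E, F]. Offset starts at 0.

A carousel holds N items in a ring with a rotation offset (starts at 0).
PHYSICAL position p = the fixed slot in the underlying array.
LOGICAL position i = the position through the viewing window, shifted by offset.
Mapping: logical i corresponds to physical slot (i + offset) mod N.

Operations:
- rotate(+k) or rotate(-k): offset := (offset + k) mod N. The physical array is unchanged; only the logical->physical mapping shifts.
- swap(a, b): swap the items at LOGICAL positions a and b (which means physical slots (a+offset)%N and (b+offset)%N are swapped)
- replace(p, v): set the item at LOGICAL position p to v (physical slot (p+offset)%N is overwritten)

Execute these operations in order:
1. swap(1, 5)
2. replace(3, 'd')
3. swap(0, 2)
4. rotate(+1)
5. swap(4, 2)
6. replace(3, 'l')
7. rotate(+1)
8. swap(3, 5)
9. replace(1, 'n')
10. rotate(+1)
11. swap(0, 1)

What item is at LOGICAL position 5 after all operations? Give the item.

After op 1 (swap(1, 5)): offset=0, physical=[A,F,C,D,E,B], logical=[A,F,C,D,E,B]
After op 2 (replace(3, 'd')): offset=0, physical=[A,F,C,d,E,B], logical=[A,F,C,d,E,B]
After op 3 (swap(0, 2)): offset=0, physical=[C,F,A,d,E,B], logical=[C,F,A,d,E,B]
After op 4 (rotate(+1)): offset=1, physical=[C,F,A,d,E,B], logical=[F,A,d,E,B,C]
After op 5 (swap(4, 2)): offset=1, physical=[C,F,A,B,E,d], logical=[F,A,B,E,d,C]
After op 6 (replace(3, 'l')): offset=1, physical=[C,F,A,B,l,d], logical=[F,A,B,l,d,C]
After op 7 (rotate(+1)): offset=2, physical=[C,F,A,B,l,d], logical=[A,B,l,d,C,F]
After op 8 (swap(3, 5)): offset=2, physical=[C,d,A,B,l,F], logical=[A,B,l,F,C,d]
After op 9 (replace(1, 'n')): offset=2, physical=[C,d,A,n,l,F], logical=[A,n,l,F,C,d]
After op 10 (rotate(+1)): offset=3, physical=[C,d,A,n,l,F], logical=[n,l,F,C,d,A]
After op 11 (swap(0, 1)): offset=3, physical=[C,d,A,l,n,F], logical=[l,n,F,C,d,A]

Answer: A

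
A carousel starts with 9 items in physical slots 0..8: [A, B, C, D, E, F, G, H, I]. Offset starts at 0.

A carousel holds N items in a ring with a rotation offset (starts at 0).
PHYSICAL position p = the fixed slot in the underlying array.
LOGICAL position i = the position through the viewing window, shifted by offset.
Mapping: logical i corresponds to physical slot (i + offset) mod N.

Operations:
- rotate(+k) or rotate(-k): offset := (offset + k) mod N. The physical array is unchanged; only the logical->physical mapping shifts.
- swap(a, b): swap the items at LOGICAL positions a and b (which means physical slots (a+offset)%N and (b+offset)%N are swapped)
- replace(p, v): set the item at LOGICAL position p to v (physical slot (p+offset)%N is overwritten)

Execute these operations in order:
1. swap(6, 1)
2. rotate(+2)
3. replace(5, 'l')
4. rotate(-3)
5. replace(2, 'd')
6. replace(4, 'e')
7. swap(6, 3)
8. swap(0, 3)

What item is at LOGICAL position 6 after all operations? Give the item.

After op 1 (swap(6, 1)): offset=0, physical=[A,G,C,D,E,F,B,H,I], logical=[A,G,C,D,E,F,B,H,I]
After op 2 (rotate(+2)): offset=2, physical=[A,G,C,D,E,F,B,H,I], logical=[C,D,E,F,B,H,I,A,G]
After op 3 (replace(5, 'l')): offset=2, physical=[A,G,C,D,E,F,B,l,I], logical=[C,D,E,F,B,l,I,A,G]
After op 4 (rotate(-3)): offset=8, physical=[A,G,C,D,E,F,B,l,I], logical=[I,A,G,C,D,E,F,B,l]
After op 5 (replace(2, 'd')): offset=8, physical=[A,d,C,D,E,F,B,l,I], logical=[I,A,d,C,D,E,F,B,l]
After op 6 (replace(4, 'e')): offset=8, physical=[A,d,C,e,E,F,B,l,I], logical=[I,A,d,C,e,E,F,B,l]
After op 7 (swap(6, 3)): offset=8, physical=[A,d,F,e,E,C,B,l,I], logical=[I,A,d,F,e,E,C,B,l]
After op 8 (swap(0, 3)): offset=8, physical=[A,d,I,e,E,C,B,l,F], logical=[F,A,d,I,e,E,C,B,l]

Answer: C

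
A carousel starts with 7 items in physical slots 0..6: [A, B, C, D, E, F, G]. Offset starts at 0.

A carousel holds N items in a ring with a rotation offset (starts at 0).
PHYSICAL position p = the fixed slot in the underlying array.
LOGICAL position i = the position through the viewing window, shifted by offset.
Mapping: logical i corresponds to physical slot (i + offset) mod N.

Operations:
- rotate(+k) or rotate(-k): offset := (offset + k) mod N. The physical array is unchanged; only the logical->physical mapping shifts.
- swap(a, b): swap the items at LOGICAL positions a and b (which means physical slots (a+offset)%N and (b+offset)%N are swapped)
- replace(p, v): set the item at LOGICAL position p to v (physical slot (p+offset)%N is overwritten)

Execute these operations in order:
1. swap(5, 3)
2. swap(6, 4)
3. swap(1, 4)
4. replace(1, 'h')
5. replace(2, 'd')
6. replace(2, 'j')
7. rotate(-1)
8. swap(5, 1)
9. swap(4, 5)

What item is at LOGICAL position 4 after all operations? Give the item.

Answer: A

Derivation:
After op 1 (swap(5, 3)): offset=0, physical=[A,B,C,F,E,D,G], logical=[A,B,C,F,E,D,G]
After op 2 (swap(6, 4)): offset=0, physical=[A,B,C,F,G,D,E], logical=[A,B,C,F,G,D,E]
After op 3 (swap(1, 4)): offset=0, physical=[A,G,C,F,B,D,E], logical=[A,G,C,F,B,D,E]
After op 4 (replace(1, 'h')): offset=0, physical=[A,h,C,F,B,D,E], logical=[A,h,C,F,B,D,E]
After op 5 (replace(2, 'd')): offset=0, physical=[A,h,d,F,B,D,E], logical=[A,h,d,F,B,D,E]
After op 6 (replace(2, 'j')): offset=0, physical=[A,h,j,F,B,D,E], logical=[A,h,j,F,B,D,E]
After op 7 (rotate(-1)): offset=6, physical=[A,h,j,F,B,D,E], logical=[E,A,h,j,F,B,D]
After op 8 (swap(5, 1)): offset=6, physical=[B,h,j,F,A,D,E], logical=[E,B,h,j,F,A,D]
After op 9 (swap(4, 5)): offset=6, physical=[B,h,j,A,F,D,E], logical=[E,B,h,j,A,F,D]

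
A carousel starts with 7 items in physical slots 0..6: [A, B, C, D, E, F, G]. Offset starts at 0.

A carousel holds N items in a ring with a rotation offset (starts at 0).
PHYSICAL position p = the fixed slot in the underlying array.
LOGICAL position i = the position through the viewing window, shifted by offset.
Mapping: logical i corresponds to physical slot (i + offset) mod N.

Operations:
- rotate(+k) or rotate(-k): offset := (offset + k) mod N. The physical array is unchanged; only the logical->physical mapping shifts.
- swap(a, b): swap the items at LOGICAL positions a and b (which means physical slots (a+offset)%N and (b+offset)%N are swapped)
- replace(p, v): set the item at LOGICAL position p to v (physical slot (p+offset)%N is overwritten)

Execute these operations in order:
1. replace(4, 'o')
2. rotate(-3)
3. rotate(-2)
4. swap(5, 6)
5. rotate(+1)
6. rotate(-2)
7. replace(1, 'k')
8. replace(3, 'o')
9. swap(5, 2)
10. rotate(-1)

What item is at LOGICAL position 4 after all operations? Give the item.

After op 1 (replace(4, 'o')): offset=0, physical=[A,B,C,D,o,F,G], logical=[A,B,C,D,o,F,G]
After op 2 (rotate(-3)): offset=4, physical=[A,B,C,D,o,F,G], logical=[o,F,G,A,B,C,D]
After op 3 (rotate(-2)): offset=2, physical=[A,B,C,D,o,F,G], logical=[C,D,o,F,G,A,B]
After op 4 (swap(5, 6)): offset=2, physical=[B,A,C,D,o,F,G], logical=[C,D,o,F,G,B,A]
After op 5 (rotate(+1)): offset=3, physical=[B,A,C,D,o,F,G], logical=[D,o,F,G,B,A,C]
After op 6 (rotate(-2)): offset=1, physical=[B,A,C,D,o,F,G], logical=[A,C,D,o,F,G,B]
After op 7 (replace(1, 'k')): offset=1, physical=[B,A,k,D,o,F,G], logical=[A,k,D,o,F,G,B]
After op 8 (replace(3, 'o')): offset=1, physical=[B,A,k,D,o,F,G], logical=[A,k,D,o,F,G,B]
After op 9 (swap(5, 2)): offset=1, physical=[B,A,k,G,o,F,D], logical=[A,k,G,o,F,D,B]
After op 10 (rotate(-1)): offset=0, physical=[B,A,k,G,o,F,D], logical=[B,A,k,G,o,F,D]

Answer: o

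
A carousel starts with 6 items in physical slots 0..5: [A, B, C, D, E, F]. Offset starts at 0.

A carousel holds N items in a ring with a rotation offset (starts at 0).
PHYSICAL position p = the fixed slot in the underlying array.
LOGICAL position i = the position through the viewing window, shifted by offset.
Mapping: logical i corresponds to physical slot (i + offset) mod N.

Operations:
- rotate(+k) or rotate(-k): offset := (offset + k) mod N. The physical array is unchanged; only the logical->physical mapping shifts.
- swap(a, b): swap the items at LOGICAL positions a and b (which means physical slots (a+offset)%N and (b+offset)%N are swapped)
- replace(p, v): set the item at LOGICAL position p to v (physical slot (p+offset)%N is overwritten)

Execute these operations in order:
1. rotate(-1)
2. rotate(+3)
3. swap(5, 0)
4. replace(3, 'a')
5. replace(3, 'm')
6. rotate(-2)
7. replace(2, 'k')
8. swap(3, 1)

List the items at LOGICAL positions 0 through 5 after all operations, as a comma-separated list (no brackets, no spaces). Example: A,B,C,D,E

Answer: A,D,k,C,E,m

Derivation:
After op 1 (rotate(-1)): offset=5, physical=[A,B,C,D,E,F], logical=[F,A,B,C,D,E]
After op 2 (rotate(+3)): offset=2, physical=[A,B,C,D,E,F], logical=[C,D,E,F,A,B]
After op 3 (swap(5, 0)): offset=2, physical=[A,C,B,D,E,F], logical=[B,D,E,F,A,C]
After op 4 (replace(3, 'a')): offset=2, physical=[A,C,B,D,E,a], logical=[B,D,E,a,A,C]
After op 5 (replace(3, 'm')): offset=2, physical=[A,C,B,D,E,m], logical=[B,D,E,m,A,C]
After op 6 (rotate(-2)): offset=0, physical=[A,C,B,D,E,m], logical=[A,C,B,D,E,m]
After op 7 (replace(2, 'k')): offset=0, physical=[A,C,k,D,E,m], logical=[A,C,k,D,E,m]
After op 8 (swap(3, 1)): offset=0, physical=[A,D,k,C,E,m], logical=[A,D,k,C,E,m]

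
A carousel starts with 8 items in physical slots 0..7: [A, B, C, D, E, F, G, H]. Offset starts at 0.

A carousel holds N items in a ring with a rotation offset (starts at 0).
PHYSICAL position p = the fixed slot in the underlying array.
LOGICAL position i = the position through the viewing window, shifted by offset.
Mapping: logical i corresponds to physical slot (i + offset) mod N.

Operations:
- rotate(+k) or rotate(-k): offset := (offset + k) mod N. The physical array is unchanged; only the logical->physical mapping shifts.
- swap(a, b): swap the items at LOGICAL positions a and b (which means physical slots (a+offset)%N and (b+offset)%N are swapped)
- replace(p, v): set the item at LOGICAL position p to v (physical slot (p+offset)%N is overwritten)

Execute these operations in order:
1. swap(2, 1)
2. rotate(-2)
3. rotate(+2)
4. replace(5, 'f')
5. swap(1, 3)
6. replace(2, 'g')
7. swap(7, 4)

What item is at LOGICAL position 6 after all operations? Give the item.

After op 1 (swap(2, 1)): offset=0, physical=[A,C,B,D,E,F,G,H], logical=[A,C,B,D,E,F,G,H]
After op 2 (rotate(-2)): offset=6, physical=[A,C,B,D,E,F,G,H], logical=[G,H,A,C,B,D,E,F]
After op 3 (rotate(+2)): offset=0, physical=[A,C,B,D,E,F,G,H], logical=[A,C,B,D,E,F,G,H]
After op 4 (replace(5, 'f')): offset=0, physical=[A,C,B,D,E,f,G,H], logical=[A,C,B,D,E,f,G,H]
After op 5 (swap(1, 3)): offset=0, physical=[A,D,B,C,E,f,G,H], logical=[A,D,B,C,E,f,G,H]
After op 6 (replace(2, 'g')): offset=0, physical=[A,D,g,C,E,f,G,H], logical=[A,D,g,C,E,f,G,H]
After op 7 (swap(7, 4)): offset=0, physical=[A,D,g,C,H,f,G,E], logical=[A,D,g,C,H,f,G,E]

Answer: G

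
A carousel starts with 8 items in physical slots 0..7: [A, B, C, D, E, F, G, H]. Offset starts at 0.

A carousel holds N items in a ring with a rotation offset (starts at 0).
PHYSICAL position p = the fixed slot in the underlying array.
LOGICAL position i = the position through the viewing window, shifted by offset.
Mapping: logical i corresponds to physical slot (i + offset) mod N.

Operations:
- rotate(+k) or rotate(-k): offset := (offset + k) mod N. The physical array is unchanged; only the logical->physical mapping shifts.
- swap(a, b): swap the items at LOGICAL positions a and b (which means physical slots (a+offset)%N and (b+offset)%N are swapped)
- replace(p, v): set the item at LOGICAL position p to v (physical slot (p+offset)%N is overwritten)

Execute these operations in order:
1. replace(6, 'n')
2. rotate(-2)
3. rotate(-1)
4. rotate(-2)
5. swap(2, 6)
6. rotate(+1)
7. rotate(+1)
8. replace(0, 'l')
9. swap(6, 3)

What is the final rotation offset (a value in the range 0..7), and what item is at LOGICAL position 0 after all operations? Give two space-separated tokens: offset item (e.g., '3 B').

Answer: 5 l

Derivation:
After op 1 (replace(6, 'n')): offset=0, physical=[A,B,C,D,E,F,n,H], logical=[A,B,C,D,E,F,n,H]
After op 2 (rotate(-2)): offset=6, physical=[A,B,C,D,E,F,n,H], logical=[n,H,A,B,C,D,E,F]
After op 3 (rotate(-1)): offset=5, physical=[A,B,C,D,E,F,n,H], logical=[F,n,H,A,B,C,D,E]
After op 4 (rotate(-2)): offset=3, physical=[A,B,C,D,E,F,n,H], logical=[D,E,F,n,H,A,B,C]
After op 5 (swap(2, 6)): offset=3, physical=[A,F,C,D,E,B,n,H], logical=[D,E,B,n,H,A,F,C]
After op 6 (rotate(+1)): offset=4, physical=[A,F,C,D,E,B,n,H], logical=[E,B,n,H,A,F,C,D]
After op 7 (rotate(+1)): offset=5, physical=[A,F,C,D,E,B,n,H], logical=[B,n,H,A,F,C,D,E]
After op 8 (replace(0, 'l')): offset=5, physical=[A,F,C,D,E,l,n,H], logical=[l,n,H,A,F,C,D,E]
After op 9 (swap(6, 3)): offset=5, physical=[D,F,C,A,E,l,n,H], logical=[l,n,H,D,F,C,A,E]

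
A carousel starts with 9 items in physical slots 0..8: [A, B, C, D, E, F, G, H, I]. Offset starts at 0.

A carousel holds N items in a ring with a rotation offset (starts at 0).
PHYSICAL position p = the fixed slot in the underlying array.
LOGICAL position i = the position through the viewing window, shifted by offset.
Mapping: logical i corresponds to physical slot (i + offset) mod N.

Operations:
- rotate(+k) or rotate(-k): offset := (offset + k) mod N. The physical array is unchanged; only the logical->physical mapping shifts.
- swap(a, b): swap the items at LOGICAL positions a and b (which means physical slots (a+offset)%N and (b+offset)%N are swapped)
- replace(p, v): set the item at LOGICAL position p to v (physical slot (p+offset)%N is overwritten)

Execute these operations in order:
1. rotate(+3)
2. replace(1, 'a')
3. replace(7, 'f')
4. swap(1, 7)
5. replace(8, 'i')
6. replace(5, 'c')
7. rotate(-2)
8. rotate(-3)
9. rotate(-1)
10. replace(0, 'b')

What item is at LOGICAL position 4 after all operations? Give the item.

After op 1 (rotate(+3)): offset=3, physical=[A,B,C,D,E,F,G,H,I], logical=[D,E,F,G,H,I,A,B,C]
After op 2 (replace(1, 'a')): offset=3, physical=[A,B,C,D,a,F,G,H,I], logical=[D,a,F,G,H,I,A,B,C]
After op 3 (replace(7, 'f')): offset=3, physical=[A,f,C,D,a,F,G,H,I], logical=[D,a,F,G,H,I,A,f,C]
After op 4 (swap(1, 7)): offset=3, physical=[A,a,C,D,f,F,G,H,I], logical=[D,f,F,G,H,I,A,a,C]
After op 5 (replace(8, 'i')): offset=3, physical=[A,a,i,D,f,F,G,H,I], logical=[D,f,F,G,H,I,A,a,i]
After op 6 (replace(5, 'c')): offset=3, physical=[A,a,i,D,f,F,G,H,c], logical=[D,f,F,G,H,c,A,a,i]
After op 7 (rotate(-2)): offset=1, physical=[A,a,i,D,f,F,G,H,c], logical=[a,i,D,f,F,G,H,c,A]
After op 8 (rotate(-3)): offset=7, physical=[A,a,i,D,f,F,G,H,c], logical=[H,c,A,a,i,D,f,F,G]
After op 9 (rotate(-1)): offset=6, physical=[A,a,i,D,f,F,G,H,c], logical=[G,H,c,A,a,i,D,f,F]
After op 10 (replace(0, 'b')): offset=6, physical=[A,a,i,D,f,F,b,H,c], logical=[b,H,c,A,a,i,D,f,F]

Answer: a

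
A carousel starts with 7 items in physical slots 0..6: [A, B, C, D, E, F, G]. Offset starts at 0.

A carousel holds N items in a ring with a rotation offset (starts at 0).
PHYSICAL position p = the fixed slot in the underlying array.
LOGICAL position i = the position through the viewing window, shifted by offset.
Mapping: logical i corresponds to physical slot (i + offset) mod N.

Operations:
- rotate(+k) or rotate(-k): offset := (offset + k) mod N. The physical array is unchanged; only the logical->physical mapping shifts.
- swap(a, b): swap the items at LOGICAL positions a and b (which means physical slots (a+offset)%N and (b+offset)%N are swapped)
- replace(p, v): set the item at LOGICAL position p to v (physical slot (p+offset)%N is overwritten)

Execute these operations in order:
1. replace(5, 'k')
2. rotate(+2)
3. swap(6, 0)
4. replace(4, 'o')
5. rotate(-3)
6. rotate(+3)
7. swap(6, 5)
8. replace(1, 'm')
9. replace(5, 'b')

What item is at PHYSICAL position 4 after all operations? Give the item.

Answer: E

Derivation:
After op 1 (replace(5, 'k')): offset=0, physical=[A,B,C,D,E,k,G], logical=[A,B,C,D,E,k,G]
After op 2 (rotate(+2)): offset=2, physical=[A,B,C,D,E,k,G], logical=[C,D,E,k,G,A,B]
After op 3 (swap(6, 0)): offset=2, physical=[A,C,B,D,E,k,G], logical=[B,D,E,k,G,A,C]
After op 4 (replace(4, 'o')): offset=2, physical=[A,C,B,D,E,k,o], logical=[B,D,E,k,o,A,C]
After op 5 (rotate(-3)): offset=6, physical=[A,C,B,D,E,k,o], logical=[o,A,C,B,D,E,k]
After op 6 (rotate(+3)): offset=2, physical=[A,C,B,D,E,k,o], logical=[B,D,E,k,o,A,C]
After op 7 (swap(6, 5)): offset=2, physical=[C,A,B,D,E,k,o], logical=[B,D,E,k,o,C,A]
After op 8 (replace(1, 'm')): offset=2, physical=[C,A,B,m,E,k,o], logical=[B,m,E,k,o,C,A]
After op 9 (replace(5, 'b')): offset=2, physical=[b,A,B,m,E,k,o], logical=[B,m,E,k,o,b,A]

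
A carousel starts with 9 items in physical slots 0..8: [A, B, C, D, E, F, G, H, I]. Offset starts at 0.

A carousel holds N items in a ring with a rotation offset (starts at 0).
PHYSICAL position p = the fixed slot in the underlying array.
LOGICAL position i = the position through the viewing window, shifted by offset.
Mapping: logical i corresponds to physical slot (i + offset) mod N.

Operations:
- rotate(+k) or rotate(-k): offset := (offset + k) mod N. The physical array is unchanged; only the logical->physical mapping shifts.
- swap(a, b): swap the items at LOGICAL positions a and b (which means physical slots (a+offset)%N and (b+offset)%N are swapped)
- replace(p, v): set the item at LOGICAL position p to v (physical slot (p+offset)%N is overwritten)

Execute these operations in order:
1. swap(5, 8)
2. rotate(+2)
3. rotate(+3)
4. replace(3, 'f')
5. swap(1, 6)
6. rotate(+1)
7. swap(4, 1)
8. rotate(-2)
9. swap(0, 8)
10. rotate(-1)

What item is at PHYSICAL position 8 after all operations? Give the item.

After op 1 (swap(5, 8)): offset=0, physical=[A,B,C,D,E,I,G,H,F], logical=[A,B,C,D,E,I,G,H,F]
After op 2 (rotate(+2)): offset=2, physical=[A,B,C,D,E,I,G,H,F], logical=[C,D,E,I,G,H,F,A,B]
After op 3 (rotate(+3)): offset=5, physical=[A,B,C,D,E,I,G,H,F], logical=[I,G,H,F,A,B,C,D,E]
After op 4 (replace(3, 'f')): offset=5, physical=[A,B,C,D,E,I,G,H,f], logical=[I,G,H,f,A,B,C,D,E]
After op 5 (swap(1, 6)): offset=5, physical=[A,B,G,D,E,I,C,H,f], logical=[I,C,H,f,A,B,G,D,E]
After op 6 (rotate(+1)): offset=6, physical=[A,B,G,D,E,I,C,H,f], logical=[C,H,f,A,B,G,D,E,I]
After op 7 (swap(4, 1)): offset=6, physical=[A,H,G,D,E,I,C,B,f], logical=[C,B,f,A,H,G,D,E,I]
After op 8 (rotate(-2)): offset=4, physical=[A,H,G,D,E,I,C,B,f], logical=[E,I,C,B,f,A,H,G,D]
After op 9 (swap(0, 8)): offset=4, physical=[A,H,G,E,D,I,C,B,f], logical=[D,I,C,B,f,A,H,G,E]
After op 10 (rotate(-1)): offset=3, physical=[A,H,G,E,D,I,C,B,f], logical=[E,D,I,C,B,f,A,H,G]

Answer: f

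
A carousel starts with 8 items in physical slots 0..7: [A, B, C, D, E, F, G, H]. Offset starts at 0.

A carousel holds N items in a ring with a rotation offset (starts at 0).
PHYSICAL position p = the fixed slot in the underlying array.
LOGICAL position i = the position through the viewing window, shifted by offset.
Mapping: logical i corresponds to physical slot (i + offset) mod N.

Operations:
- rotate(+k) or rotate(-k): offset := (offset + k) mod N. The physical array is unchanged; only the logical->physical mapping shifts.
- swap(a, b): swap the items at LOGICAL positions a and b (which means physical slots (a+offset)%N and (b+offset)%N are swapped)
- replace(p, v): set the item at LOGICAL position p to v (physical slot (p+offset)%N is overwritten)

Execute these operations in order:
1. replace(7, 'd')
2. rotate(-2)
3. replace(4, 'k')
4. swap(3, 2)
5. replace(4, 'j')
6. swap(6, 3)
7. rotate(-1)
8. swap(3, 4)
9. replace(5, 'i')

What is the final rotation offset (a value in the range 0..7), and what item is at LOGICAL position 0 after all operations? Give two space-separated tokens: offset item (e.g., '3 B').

Answer: 5 F

Derivation:
After op 1 (replace(7, 'd')): offset=0, physical=[A,B,C,D,E,F,G,d], logical=[A,B,C,D,E,F,G,d]
After op 2 (rotate(-2)): offset=6, physical=[A,B,C,D,E,F,G,d], logical=[G,d,A,B,C,D,E,F]
After op 3 (replace(4, 'k')): offset=6, physical=[A,B,k,D,E,F,G,d], logical=[G,d,A,B,k,D,E,F]
After op 4 (swap(3, 2)): offset=6, physical=[B,A,k,D,E,F,G,d], logical=[G,d,B,A,k,D,E,F]
After op 5 (replace(4, 'j')): offset=6, physical=[B,A,j,D,E,F,G,d], logical=[G,d,B,A,j,D,E,F]
After op 6 (swap(6, 3)): offset=6, physical=[B,E,j,D,A,F,G,d], logical=[G,d,B,E,j,D,A,F]
After op 7 (rotate(-1)): offset=5, physical=[B,E,j,D,A,F,G,d], logical=[F,G,d,B,E,j,D,A]
After op 8 (swap(3, 4)): offset=5, physical=[E,B,j,D,A,F,G,d], logical=[F,G,d,E,B,j,D,A]
After op 9 (replace(5, 'i')): offset=5, physical=[E,B,i,D,A,F,G,d], logical=[F,G,d,E,B,i,D,A]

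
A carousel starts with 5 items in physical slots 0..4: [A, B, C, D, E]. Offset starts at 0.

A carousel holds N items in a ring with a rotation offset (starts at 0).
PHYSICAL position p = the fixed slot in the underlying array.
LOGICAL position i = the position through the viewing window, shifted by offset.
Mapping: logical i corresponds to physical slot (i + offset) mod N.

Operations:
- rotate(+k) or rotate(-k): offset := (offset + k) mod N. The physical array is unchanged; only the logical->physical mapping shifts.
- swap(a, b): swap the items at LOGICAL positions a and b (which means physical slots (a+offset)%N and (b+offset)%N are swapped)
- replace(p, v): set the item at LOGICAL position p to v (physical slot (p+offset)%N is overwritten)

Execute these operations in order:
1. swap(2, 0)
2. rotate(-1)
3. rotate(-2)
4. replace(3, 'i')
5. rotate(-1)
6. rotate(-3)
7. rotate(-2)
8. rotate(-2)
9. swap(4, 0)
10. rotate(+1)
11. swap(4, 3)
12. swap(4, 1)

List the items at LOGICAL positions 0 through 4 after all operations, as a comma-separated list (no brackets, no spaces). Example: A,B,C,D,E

Answer: i,E,A,D,B

Derivation:
After op 1 (swap(2, 0)): offset=0, physical=[C,B,A,D,E], logical=[C,B,A,D,E]
After op 2 (rotate(-1)): offset=4, physical=[C,B,A,D,E], logical=[E,C,B,A,D]
After op 3 (rotate(-2)): offset=2, physical=[C,B,A,D,E], logical=[A,D,E,C,B]
After op 4 (replace(3, 'i')): offset=2, physical=[i,B,A,D,E], logical=[A,D,E,i,B]
After op 5 (rotate(-1)): offset=1, physical=[i,B,A,D,E], logical=[B,A,D,E,i]
After op 6 (rotate(-3)): offset=3, physical=[i,B,A,D,E], logical=[D,E,i,B,A]
After op 7 (rotate(-2)): offset=1, physical=[i,B,A,D,E], logical=[B,A,D,E,i]
After op 8 (rotate(-2)): offset=4, physical=[i,B,A,D,E], logical=[E,i,B,A,D]
After op 9 (swap(4, 0)): offset=4, physical=[i,B,A,E,D], logical=[D,i,B,A,E]
After op 10 (rotate(+1)): offset=0, physical=[i,B,A,E,D], logical=[i,B,A,E,D]
After op 11 (swap(4, 3)): offset=0, physical=[i,B,A,D,E], logical=[i,B,A,D,E]
After op 12 (swap(4, 1)): offset=0, physical=[i,E,A,D,B], logical=[i,E,A,D,B]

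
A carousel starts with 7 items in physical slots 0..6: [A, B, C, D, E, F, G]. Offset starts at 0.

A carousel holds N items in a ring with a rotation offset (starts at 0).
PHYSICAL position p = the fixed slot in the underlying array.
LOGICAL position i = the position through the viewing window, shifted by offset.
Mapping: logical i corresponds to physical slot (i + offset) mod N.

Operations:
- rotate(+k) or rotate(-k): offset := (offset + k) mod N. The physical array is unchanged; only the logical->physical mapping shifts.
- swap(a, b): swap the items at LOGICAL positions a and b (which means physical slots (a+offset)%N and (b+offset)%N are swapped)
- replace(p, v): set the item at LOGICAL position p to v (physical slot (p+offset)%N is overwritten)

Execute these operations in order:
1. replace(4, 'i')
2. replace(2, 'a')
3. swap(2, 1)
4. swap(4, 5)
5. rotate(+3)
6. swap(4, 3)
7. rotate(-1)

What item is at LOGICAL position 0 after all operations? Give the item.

Answer: B

Derivation:
After op 1 (replace(4, 'i')): offset=0, physical=[A,B,C,D,i,F,G], logical=[A,B,C,D,i,F,G]
After op 2 (replace(2, 'a')): offset=0, physical=[A,B,a,D,i,F,G], logical=[A,B,a,D,i,F,G]
After op 3 (swap(2, 1)): offset=0, physical=[A,a,B,D,i,F,G], logical=[A,a,B,D,i,F,G]
After op 4 (swap(4, 5)): offset=0, physical=[A,a,B,D,F,i,G], logical=[A,a,B,D,F,i,G]
After op 5 (rotate(+3)): offset=3, physical=[A,a,B,D,F,i,G], logical=[D,F,i,G,A,a,B]
After op 6 (swap(4, 3)): offset=3, physical=[G,a,B,D,F,i,A], logical=[D,F,i,A,G,a,B]
After op 7 (rotate(-1)): offset=2, physical=[G,a,B,D,F,i,A], logical=[B,D,F,i,A,G,a]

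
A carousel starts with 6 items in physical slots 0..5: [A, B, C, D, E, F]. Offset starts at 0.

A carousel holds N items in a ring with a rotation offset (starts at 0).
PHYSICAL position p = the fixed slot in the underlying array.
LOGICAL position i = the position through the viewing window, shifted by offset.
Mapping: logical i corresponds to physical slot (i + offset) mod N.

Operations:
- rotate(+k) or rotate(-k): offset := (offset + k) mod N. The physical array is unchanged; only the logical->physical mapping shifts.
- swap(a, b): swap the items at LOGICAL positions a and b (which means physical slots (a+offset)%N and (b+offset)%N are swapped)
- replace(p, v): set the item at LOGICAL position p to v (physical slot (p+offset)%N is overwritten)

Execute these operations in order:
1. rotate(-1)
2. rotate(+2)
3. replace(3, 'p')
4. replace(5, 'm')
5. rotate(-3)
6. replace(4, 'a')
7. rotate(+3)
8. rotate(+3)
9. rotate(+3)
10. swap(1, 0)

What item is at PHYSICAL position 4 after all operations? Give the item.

After op 1 (rotate(-1)): offset=5, physical=[A,B,C,D,E,F], logical=[F,A,B,C,D,E]
After op 2 (rotate(+2)): offset=1, physical=[A,B,C,D,E,F], logical=[B,C,D,E,F,A]
After op 3 (replace(3, 'p')): offset=1, physical=[A,B,C,D,p,F], logical=[B,C,D,p,F,A]
After op 4 (replace(5, 'm')): offset=1, physical=[m,B,C,D,p,F], logical=[B,C,D,p,F,m]
After op 5 (rotate(-3)): offset=4, physical=[m,B,C,D,p,F], logical=[p,F,m,B,C,D]
After op 6 (replace(4, 'a')): offset=4, physical=[m,B,a,D,p,F], logical=[p,F,m,B,a,D]
After op 7 (rotate(+3)): offset=1, physical=[m,B,a,D,p,F], logical=[B,a,D,p,F,m]
After op 8 (rotate(+3)): offset=4, physical=[m,B,a,D,p,F], logical=[p,F,m,B,a,D]
After op 9 (rotate(+3)): offset=1, physical=[m,B,a,D,p,F], logical=[B,a,D,p,F,m]
After op 10 (swap(1, 0)): offset=1, physical=[m,a,B,D,p,F], logical=[a,B,D,p,F,m]

Answer: p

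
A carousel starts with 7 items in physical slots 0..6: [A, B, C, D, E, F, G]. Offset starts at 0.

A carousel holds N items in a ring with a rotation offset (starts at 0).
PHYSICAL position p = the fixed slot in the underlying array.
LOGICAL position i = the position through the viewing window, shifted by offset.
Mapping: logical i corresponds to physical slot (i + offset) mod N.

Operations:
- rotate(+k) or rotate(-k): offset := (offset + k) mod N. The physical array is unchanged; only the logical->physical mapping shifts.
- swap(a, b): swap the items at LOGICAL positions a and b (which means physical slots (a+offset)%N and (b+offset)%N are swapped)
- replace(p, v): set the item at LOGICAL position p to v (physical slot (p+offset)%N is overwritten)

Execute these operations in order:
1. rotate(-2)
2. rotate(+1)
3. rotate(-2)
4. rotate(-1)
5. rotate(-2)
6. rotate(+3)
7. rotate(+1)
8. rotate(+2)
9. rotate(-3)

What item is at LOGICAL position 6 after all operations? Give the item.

After op 1 (rotate(-2)): offset=5, physical=[A,B,C,D,E,F,G], logical=[F,G,A,B,C,D,E]
After op 2 (rotate(+1)): offset=6, physical=[A,B,C,D,E,F,G], logical=[G,A,B,C,D,E,F]
After op 3 (rotate(-2)): offset=4, physical=[A,B,C,D,E,F,G], logical=[E,F,G,A,B,C,D]
After op 4 (rotate(-1)): offset=3, physical=[A,B,C,D,E,F,G], logical=[D,E,F,G,A,B,C]
After op 5 (rotate(-2)): offset=1, physical=[A,B,C,D,E,F,G], logical=[B,C,D,E,F,G,A]
After op 6 (rotate(+3)): offset=4, physical=[A,B,C,D,E,F,G], logical=[E,F,G,A,B,C,D]
After op 7 (rotate(+1)): offset=5, physical=[A,B,C,D,E,F,G], logical=[F,G,A,B,C,D,E]
After op 8 (rotate(+2)): offset=0, physical=[A,B,C,D,E,F,G], logical=[A,B,C,D,E,F,G]
After op 9 (rotate(-3)): offset=4, physical=[A,B,C,D,E,F,G], logical=[E,F,G,A,B,C,D]

Answer: D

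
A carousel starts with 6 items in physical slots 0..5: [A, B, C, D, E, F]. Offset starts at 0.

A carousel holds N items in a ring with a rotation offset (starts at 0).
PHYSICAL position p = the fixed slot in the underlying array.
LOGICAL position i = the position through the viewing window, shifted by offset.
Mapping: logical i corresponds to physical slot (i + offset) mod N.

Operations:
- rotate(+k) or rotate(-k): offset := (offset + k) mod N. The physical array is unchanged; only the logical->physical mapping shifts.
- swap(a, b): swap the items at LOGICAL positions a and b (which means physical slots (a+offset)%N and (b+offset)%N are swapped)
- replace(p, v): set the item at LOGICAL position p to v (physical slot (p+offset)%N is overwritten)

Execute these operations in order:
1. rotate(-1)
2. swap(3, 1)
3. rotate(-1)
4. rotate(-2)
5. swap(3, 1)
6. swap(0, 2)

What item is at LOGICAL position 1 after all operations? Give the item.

Answer: F

Derivation:
After op 1 (rotate(-1)): offset=5, physical=[A,B,C,D,E,F], logical=[F,A,B,C,D,E]
After op 2 (swap(3, 1)): offset=5, physical=[C,B,A,D,E,F], logical=[F,C,B,A,D,E]
After op 3 (rotate(-1)): offset=4, physical=[C,B,A,D,E,F], logical=[E,F,C,B,A,D]
After op 4 (rotate(-2)): offset=2, physical=[C,B,A,D,E,F], logical=[A,D,E,F,C,B]
After op 5 (swap(3, 1)): offset=2, physical=[C,B,A,F,E,D], logical=[A,F,E,D,C,B]
After op 6 (swap(0, 2)): offset=2, physical=[C,B,E,F,A,D], logical=[E,F,A,D,C,B]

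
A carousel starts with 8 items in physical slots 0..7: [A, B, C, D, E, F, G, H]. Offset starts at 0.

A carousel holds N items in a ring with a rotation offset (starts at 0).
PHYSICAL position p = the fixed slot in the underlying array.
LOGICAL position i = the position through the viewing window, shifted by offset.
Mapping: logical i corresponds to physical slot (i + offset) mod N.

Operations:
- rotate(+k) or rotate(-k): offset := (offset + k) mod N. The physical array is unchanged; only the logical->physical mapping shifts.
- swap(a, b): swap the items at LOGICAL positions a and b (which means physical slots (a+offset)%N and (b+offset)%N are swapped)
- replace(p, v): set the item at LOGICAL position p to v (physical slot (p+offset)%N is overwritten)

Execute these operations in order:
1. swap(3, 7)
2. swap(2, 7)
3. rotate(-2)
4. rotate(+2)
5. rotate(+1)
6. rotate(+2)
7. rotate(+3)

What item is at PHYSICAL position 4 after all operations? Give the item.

Answer: E

Derivation:
After op 1 (swap(3, 7)): offset=0, physical=[A,B,C,H,E,F,G,D], logical=[A,B,C,H,E,F,G,D]
After op 2 (swap(2, 7)): offset=0, physical=[A,B,D,H,E,F,G,C], logical=[A,B,D,H,E,F,G,C]
After op 3 (rotate(-2)): offset=6, physical=[A,B,D,H,E,F,G,C], logical=[G,C,A,B,D,H,E,F]
After op 4 (rotate(+2)): offset=0, physical=[A,B,D,H,E,F,G,C], logical=[A,B,D,H,E,F,G,C]
After op 5 (rotate(+1)): offset=1, physical=[A,B,D,H,E,F,G,C], logical=[B,D,H,E,F,G,C,A]
After op 6 (rotate(+2)): offset=3, physical=[A,B,D,H,E,F,G,C], logical=[H,E,F,G,C,A,B,D]
After op 7 (rotate(+3)): offset=6, physical=[A,B,D,H,E,F,G,C], logical=[G,C,A,B,D,H,E,F]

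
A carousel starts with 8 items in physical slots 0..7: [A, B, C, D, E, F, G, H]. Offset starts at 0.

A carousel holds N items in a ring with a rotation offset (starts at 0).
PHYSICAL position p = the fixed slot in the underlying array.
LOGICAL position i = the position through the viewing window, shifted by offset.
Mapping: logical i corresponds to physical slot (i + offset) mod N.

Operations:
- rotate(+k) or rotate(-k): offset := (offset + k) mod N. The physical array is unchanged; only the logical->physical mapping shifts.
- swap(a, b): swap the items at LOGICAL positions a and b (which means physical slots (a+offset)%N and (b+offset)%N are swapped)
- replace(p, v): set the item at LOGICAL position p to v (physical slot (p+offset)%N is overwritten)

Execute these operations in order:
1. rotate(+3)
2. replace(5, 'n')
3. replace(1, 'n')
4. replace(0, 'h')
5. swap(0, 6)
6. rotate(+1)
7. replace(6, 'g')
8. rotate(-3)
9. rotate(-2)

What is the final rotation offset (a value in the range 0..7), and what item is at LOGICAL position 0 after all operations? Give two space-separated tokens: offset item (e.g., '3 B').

Answer: 7 H

Derivation:
After op 1 (rotate(+3)): offset=3, physical=[A,B,C,D,E,F,G,H], logical=[D,E,F,G,H,A,B,C]
After op 2 (replace(5, 'n')): offset=3, physical=[n,B,C,D,E,F,G,H], logical=[D,E,F,G,H,n,B,C]
After op 3 (replace(1, 'n')): offset=3, physical=[n,B,C,D,n,F,G,H], logical=[D,n,F,G,H,n,B,C]
After op 4 (replace(0, 'h')): offset=3, physical=[n,B,C,h,n,F,G,H], logical=[h,n,F,G,H,n,B,C]
After op 5 (swap(0, 6)): offset=3, physical=[n,h,C,B,n,F,G,H], logical=[B,n,F,G,H,n,h,C]
After op 6 (rotate(+1)): offset=4, physical=[n,h,C,B,n,F,G,H], logical=[n,F,G,H,n,h,C,B]
After op 7 (replace(6, 'g')): offset=4, physical=[n,h,g,B,n,F,G,H], logical=[n,F,G,H,n,h,g,B]
After op 8 (rotate(-3)): offset=1, physical=[n,h,g,B,n,F,G,H], logical=[h,g,B,n,F,G,H,n]
After op 9 (rotate(-2)): offset=7, physical=[n,h,g,B,n,F,G,H], logical=[H,n,h,g,B,n,F,G]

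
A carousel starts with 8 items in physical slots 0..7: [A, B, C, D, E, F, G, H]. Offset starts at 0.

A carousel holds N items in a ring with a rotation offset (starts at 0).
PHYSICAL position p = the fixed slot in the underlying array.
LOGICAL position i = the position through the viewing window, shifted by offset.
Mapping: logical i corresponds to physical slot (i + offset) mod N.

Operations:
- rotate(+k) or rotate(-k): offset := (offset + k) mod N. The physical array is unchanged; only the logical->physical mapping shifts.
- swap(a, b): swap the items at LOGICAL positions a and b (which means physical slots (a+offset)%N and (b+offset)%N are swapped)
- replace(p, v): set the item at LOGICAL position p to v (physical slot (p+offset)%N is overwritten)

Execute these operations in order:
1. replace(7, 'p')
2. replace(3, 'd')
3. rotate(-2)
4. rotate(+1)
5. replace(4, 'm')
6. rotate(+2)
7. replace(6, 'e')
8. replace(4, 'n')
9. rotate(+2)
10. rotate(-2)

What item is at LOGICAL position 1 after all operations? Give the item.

Answer: C

Derivation:
After op 1 (replace(7, 'p')): offset=0, physical=[A,B,C,D,E,F,G,p], logical=[A,B,C,D,E,F,G,p]
After op 2 (replace(3, 'd')): offset=0, physical=[A,B,C,d,E,F,G,p], logical=[A,B,C,d,E,F,G,p]
After op 3 (rotate(-2)): offset=6, physical=[A,B,C,d,E,F,G,p], logical=[G,p,A,B,C,d,E,F]
After op 4 (rotate(+1)): offset=7, physical=[A,B,C,d,E,F,G,p], logical=[p,A,B,C,d,E,F,G]
After op 5 (replace(4, 'm')): offset=7, physical=[A,B,C,m,E,F,G,p], logical=[p,A,B,C,m,E,F,G]
After op 6 (rotate(+2)): offset=1, physical=[A,B,C,m,E,F,G,p], logical=[B,C,m,E,F,G,p,A]
After op 7 (replace(6, 'e')): offset=1, physical=[A,B,C,m,E,F,G,e], logical=[B,C,m,E,F,G,e,A]
After op 8 (replace(4, 'n')): offset=1, physical=[A,B,C,m,E,n,G,e], logical=[B,C,m,E,n,G,e,A]
After op 9 (rotate(+2)): offset=3, physical=[A,B,C,m,E,n,G,e], logical=[m,E,n,G,e,A,B,C]
After op 10 (rotate(-2)): offset=1, physical=[A,B,C,m,E,n,G,e], logical=[B,C,m,E,n,G,e,A]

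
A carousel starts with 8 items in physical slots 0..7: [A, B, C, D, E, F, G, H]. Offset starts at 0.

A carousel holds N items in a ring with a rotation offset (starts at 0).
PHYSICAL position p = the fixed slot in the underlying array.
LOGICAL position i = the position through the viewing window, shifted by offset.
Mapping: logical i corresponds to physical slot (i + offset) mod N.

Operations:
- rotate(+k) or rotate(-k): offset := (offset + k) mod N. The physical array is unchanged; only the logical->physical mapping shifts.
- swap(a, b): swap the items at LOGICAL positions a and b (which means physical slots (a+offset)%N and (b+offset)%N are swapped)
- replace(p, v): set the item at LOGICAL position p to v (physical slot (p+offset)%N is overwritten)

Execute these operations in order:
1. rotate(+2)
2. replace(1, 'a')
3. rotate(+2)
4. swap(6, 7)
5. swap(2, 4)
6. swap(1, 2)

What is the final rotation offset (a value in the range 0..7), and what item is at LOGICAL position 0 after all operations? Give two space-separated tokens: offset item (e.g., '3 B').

Answer: 4 E

Derivation:
After op 1 (rotate(+2)): offset=2, physical=[A,B,C,D,E,F,G,H], logical=[C,D,E,F,G,H,A,B]
After op 2 (replace(1, 'a')): offset=2, physical=[A,B,C,a,E,F,G,H], logical=[C,a,E,F,G,H,A,B]
After op 3 (rotate(+2)): offset=4, physical=[A,B,C,a,E,F,G,H], logical=[E,F,G,H,A,B,C,a]
After op 4 (swap(6, 7)): offset=4, physical=[A,B,a,C,E,F,G,H], logical=[E,F,G,H,A,B,a,C]
After op 5 (swap(2, 4)): offset=4, physical=[G,B,a,C,E,F,A,H], logical=[E,F,A,H,G,B,a,C]
After op 6 (swap(1, 2)): offset=4, physical=[G,B,a,C,E,A,F,H], logical=[E,A,F,H,G,B,a,C]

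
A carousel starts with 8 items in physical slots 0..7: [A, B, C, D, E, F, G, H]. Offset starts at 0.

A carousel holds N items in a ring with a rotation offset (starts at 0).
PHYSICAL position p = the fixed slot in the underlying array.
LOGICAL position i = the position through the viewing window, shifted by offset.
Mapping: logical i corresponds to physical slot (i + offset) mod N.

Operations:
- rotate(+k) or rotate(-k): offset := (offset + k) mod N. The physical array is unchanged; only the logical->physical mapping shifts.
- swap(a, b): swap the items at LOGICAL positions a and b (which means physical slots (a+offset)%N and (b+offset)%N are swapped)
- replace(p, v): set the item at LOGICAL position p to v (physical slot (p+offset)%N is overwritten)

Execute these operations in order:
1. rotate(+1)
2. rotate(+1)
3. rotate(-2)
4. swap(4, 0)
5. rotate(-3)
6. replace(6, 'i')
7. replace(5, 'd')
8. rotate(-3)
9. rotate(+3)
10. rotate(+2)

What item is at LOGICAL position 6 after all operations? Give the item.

After op 1 (rotate(+1)): offset=1, physical=[A,B,C,D,E,F,G,H], logical=[B,C,D,E,F,G,H,A]
After op 2 (rotate(+1)): offset=2, physical=[A,B,C,D,E,F,G,H], logical=[C,D,E,F,G,H,A,B]
After op 3 (rotate(-2)): offset=0, physical=[A,B,C,D,E,F,G,H], logical=[A,B,C,D,E,F,G,H]
After op 4 (swap(4, 0)): offset=0, physical=[E,B,C,D,A,F,G,H], logical=[E,B,C,D,A,F,G,H]
After op 5 (rotate(-3)): offset=5, physical=[E,B,C,D,A,F,G,H], logical=[F,G,H,E,B,C,D,A]
After op 6 (replace(6, 'i')): offset=5, physical=[E,B,C,i,A,F,G,H], logical=[F,G,H,E,B,C,i,A]
After op 7 (replace(5, 'd')): offset=5, physical=[E,B,d,i,A,F,G,H], logical=[F,G,H,E,B,d,i,A]
After op 8 (rotate(-3)): offset=2, physical=[E,B,d,i,A,F,G,H], logical=[d,i,A,F,G,H,E,B]
After op 9 (rotate(+3)): offset=5, physical=[E,B,d,i,A,F,G,H], logical=[F,G,H,E,B,d,i,A]
After op 10 (rotate(+2)): offset=7, physical=[E,B,d,i,A,F,G,H], logical=[H,E,B,d,i,A,F,G]

Answer: F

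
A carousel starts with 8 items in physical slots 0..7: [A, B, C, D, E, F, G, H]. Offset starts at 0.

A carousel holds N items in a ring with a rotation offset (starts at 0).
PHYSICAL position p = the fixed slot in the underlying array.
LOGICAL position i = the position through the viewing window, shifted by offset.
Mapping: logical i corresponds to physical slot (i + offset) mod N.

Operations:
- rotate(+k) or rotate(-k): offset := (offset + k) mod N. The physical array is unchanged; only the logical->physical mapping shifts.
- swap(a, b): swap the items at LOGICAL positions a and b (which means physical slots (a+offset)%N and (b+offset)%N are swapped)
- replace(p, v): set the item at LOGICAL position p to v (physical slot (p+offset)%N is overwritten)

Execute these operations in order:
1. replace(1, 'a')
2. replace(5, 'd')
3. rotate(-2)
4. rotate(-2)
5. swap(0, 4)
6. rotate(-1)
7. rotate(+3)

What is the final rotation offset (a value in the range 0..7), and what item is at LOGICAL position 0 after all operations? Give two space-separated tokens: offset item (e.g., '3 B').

Answer: 6 G

Derivation:
After op 1 (replace(1, 'a')): offset=0, physical=[A,a,C,D,E,F,G,H], logical=[A,a,C,D,E,F,G,H]
After op 2 (replace(5, 'd')): offset=0, physical=[A,a,C,D,E,d,G,H], logical=[A,a,C,D,E,d,G,H]
After op 3 (rotate(-2)): offset=6, physical=[A,a,C,D,E,d,G,H], logical=[G,H,A,a,C,D,E,d]
After op 4 (rotate(-2)): offset=4, physical=[A,a,C,D,E,d,G,H], logical=[E,d,G,H,A,a,C,D]
After op 5 (swap(0, 4)): offset=4, physical=[E,a,C,D,A,d,G,H], logical=[A,d,G,H,E,a,C,D]
After op 6 (rotate(-1)): offset=3, physical=[E,a,C,D,A,d,G,H], logical=[D,A,d,G,H,E,a,C]
After op 7 (rotate(+3)): offset=6, physical=[E,a,C,D,A,d,G,H], logical=[G,H,E,a,C,D,A,d]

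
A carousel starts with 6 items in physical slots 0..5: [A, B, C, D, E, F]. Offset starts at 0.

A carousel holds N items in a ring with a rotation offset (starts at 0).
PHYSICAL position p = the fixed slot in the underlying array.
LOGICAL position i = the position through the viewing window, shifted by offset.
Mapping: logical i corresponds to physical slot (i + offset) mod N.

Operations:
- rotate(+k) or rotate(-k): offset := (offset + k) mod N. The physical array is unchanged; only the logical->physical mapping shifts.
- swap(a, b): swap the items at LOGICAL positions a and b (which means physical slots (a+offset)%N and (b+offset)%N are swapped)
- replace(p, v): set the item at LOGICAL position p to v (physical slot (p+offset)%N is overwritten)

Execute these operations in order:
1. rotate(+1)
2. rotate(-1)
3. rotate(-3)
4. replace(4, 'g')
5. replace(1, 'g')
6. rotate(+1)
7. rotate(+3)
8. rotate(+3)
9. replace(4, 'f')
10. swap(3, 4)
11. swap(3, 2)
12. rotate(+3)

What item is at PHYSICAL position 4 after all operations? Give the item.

Answer: g

Derivation:
After op 1 (rotate(+1)): offset=1, physical=[A,B,C,D,E,F], logical=[B,C,D,E,F,A]
After op 2 (rotate(-1)): offset=0, physical=[A,B,C,D,E,F], logical=[A,B,C,D,E,F]
After op 3 (rotate(-3)): offset=3, physical=[A,B,C,D,E,F], logical=[D,E,F,A,B,C]
After op 4 (replace(4, 'g')): offset=3, physical=[A,g,C,D,E,F], logical=[D,E,F,A,g,C]
After op 5 (replace(1, 'g')): offset=3, physical=[A,g,C,D,g,F], logical=[D,g,F,A,g,C]
After op 6 (rotate(+1)): offset=4, physical=[A,g,C,D,g,F], logical=[g,F,A,g,C,D]
After op 7 (rotate(+3)): offset=1, physical=[A,g,C,D,g,F], logical=[g,C,D,g,F,A]
After op 8 (rotate(+3)): offset=4, physical=[A,g,C,D,g,F], logical=[g,F,A,g,C,D]
After op 9 (replace(4, 'f')): offset=4, physical=[A,g,f,D,g,F], logical=[g,F,A,g,f,D]
After op 10 (swap(3, 4)): offset=4, physical=[A,f,g,D,g,F], logical=[g,F,A,f,g,D]
After op 11 (swap(3, 2)): offset=4, physical=[f,A,g,D,g,F], logical=[g,F,f,A,g,D]
After op 12 (rotate(+3)): offset=1, physical=[f,A,g,D,g,F], logical=[A,g,D,g,F,f]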